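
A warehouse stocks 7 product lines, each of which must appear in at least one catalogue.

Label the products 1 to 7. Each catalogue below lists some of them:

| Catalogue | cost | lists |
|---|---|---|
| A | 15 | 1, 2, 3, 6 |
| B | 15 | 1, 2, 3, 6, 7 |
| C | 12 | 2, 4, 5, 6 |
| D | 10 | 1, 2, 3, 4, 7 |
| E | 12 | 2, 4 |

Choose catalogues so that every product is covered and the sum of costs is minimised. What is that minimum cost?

C, D together cover every product (C ∪ D = {1, 2, 3, 4, 5, 6, 7}); total cost 12 + 10 = 22.
No covering selection has total cost below 22.

22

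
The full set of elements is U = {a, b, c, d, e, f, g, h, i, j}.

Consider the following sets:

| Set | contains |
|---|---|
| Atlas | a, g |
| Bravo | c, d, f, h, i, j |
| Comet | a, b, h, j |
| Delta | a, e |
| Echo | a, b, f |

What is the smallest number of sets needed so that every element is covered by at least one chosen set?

4

Atlas, Bravo, Delta, and Echo cover everything between them: the union {a, b, c, d, e, f, g, h, i, j} is all of U.
No 3 of the 5 sets cover everything (all 10 combinations miss at least one element), so 4 is optimal.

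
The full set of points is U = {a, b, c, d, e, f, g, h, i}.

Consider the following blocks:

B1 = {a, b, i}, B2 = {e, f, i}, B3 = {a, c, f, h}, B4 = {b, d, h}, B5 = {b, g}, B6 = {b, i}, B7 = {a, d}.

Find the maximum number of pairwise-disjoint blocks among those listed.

3

B2, B5, B7 are pairwise disjoint (B2={e,f,i}; B5={b,g}; B7={a,d}).
Every remaining block overlaps one of these, and no 4 of the listed blocks are pairwise disjoint, so 3 is the maximum.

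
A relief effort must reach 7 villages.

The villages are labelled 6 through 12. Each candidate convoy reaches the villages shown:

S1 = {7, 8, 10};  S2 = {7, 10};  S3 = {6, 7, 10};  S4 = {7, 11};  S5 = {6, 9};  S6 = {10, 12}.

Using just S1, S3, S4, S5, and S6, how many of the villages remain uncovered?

0

Union of S1, S3, S4, S5, S6 = {6, 7, 8, 9, 10, 11, 12} — that's every village, so 0 are uncovered.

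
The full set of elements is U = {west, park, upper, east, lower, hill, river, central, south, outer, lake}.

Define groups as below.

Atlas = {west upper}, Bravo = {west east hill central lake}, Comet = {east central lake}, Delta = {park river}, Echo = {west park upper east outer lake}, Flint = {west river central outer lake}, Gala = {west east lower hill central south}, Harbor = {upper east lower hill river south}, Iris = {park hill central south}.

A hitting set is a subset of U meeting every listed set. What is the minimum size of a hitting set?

3

The 3 elements {west, river, central} hit every group.
The groups Atlas, Comet, Delta are pairwise disjoint, so any hitting set needs a separate element for each — at least 3. Hence 3 is optimal.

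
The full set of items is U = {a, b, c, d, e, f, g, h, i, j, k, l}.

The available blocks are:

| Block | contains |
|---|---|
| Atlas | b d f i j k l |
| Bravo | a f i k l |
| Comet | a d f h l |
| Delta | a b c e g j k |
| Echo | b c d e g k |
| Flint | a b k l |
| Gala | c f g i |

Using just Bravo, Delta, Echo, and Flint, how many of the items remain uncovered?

1

Union of Bravo, Delta, Echo, Flint = {a, b, c, d, e, f, g, i, j, k, l}.
Not covered: h — 1 item.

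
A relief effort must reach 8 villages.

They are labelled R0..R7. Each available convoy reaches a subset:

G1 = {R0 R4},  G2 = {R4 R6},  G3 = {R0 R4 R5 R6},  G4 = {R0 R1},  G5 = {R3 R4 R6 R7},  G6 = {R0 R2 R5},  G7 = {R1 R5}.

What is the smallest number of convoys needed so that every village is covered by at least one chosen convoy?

Take {G4, G5, G6}. Their union is {R0, R1, R2, R3, R4, R5, R6, R7}, which is all 8 villages.
Only G6 contains R2, so G6 is forced; the remaining 5 villages need at least 2 more convoys (each remaining convoy adds at most 4) — so at least 3 convoys are needed, and 3 is optimal.

3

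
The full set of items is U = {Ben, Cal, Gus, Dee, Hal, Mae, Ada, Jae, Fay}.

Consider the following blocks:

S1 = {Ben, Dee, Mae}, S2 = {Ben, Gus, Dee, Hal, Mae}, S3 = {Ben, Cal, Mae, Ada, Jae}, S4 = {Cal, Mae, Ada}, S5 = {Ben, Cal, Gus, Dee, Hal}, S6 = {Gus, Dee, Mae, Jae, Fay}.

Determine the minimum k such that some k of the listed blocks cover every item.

3

S3 and S5 and S6 together: S3 ∪ S5 ∪ S6 = {Ben, Cal, Gus, Dee, Hal, Mae, Ada, Jae, Fay} — every item is covered.
Only S6 contains Fay, so S6 is forced; the remaining 4 items need at least 2 more blocks (each remaining block adds at most 3) — so at least 3 blocks are needed, and 3 is optimal.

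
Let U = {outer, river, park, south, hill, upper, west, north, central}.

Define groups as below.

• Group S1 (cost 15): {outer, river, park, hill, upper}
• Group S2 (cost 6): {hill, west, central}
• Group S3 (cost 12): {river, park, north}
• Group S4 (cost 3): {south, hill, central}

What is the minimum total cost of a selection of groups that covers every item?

36

S1, S2, S3, S4 together cover every item (S1 ∪ S2 ∪ S3 ∪ S4 = {outer, river, park, south, hill, upper, west, north, central}); total cost 15 + 6 + 12 + 3 = 36.
No covering selection has total cost below 36.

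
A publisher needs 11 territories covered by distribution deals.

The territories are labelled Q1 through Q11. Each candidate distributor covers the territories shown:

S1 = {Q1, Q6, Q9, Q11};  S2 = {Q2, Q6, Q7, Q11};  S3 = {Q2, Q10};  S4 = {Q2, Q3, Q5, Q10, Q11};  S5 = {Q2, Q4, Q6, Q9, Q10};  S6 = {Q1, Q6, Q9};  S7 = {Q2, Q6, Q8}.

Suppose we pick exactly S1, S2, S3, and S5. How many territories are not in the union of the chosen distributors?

3

Union of S1, S2, S3, S5 = {Q1, Q2, Q4, Q6, Q7, Q9, Q10, Q11}.
Not covered: Q3, Q5, Q8 — 3 territories.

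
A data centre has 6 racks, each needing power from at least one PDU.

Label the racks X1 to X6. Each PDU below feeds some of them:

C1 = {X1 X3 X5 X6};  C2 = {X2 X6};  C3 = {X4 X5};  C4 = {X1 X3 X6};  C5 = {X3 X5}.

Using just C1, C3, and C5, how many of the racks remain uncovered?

Union of C1, C3, C5 = {X1, X3, X4, X5, X6}.
Not covered: X2 — 1 rack.

1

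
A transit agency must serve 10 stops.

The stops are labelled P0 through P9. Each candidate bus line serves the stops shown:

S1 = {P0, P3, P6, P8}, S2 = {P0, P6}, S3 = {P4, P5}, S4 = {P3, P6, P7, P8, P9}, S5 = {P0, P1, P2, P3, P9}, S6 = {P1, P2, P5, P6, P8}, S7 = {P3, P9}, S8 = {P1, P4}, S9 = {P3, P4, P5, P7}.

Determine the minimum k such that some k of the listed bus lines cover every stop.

S3 and S4 and S5 together: S3 ∪ S4 ∪ S5 = {P0, P1, P2, P3, P4, P5, P6, P7, P8, P9} — every stop is covered.
No 2 of the 9 bus lines cover everything (all 36 combinations miss at least one stop), so 3 is optimal.

3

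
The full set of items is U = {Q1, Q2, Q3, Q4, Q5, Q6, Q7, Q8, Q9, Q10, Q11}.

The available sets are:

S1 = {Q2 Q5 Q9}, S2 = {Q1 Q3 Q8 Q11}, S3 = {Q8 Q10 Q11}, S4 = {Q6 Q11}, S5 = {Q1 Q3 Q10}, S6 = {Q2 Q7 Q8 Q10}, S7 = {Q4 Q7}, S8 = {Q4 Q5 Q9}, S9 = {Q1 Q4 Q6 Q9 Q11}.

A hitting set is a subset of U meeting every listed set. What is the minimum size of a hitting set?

The 4 items {Q1, Q7, Q9, Q11} hit every set.
The sets S1, S4, S5, S7 are pairwise disjoint, so any hitting set needs a separate item for each — at least 4. Hence 4 is optimal.

4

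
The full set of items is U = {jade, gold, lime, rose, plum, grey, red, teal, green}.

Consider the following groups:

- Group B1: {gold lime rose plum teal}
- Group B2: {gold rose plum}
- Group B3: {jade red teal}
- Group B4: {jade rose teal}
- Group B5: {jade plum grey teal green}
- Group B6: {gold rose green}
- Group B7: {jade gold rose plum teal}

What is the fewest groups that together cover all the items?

Take {B1, B3, B5}. Their union is {jade, gold, lime, rose, plum, grey, red, teal, green}, which is all 9 items.
Only B1 contains lime, so B1 is forced; the remaining 4 items need at least 2 more groups (each remaining group adds at most 3) — so at least 3 groups are needed, and 3 is optimal.

3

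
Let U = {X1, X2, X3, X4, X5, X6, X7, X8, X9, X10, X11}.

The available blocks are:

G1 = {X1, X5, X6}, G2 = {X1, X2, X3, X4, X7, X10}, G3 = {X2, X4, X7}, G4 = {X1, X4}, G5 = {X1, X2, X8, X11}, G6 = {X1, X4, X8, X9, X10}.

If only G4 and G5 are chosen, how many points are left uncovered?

Union of G4, G5 = {X1, X2, X4, X8, X11}.
Not covered: X3, X5, X6, X7, X9, X10 — 6 points.

6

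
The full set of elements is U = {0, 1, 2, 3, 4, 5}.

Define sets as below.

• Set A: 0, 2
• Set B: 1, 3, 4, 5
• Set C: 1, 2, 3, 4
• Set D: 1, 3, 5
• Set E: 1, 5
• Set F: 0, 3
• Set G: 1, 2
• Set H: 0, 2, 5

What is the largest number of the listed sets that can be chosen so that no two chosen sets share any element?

F, G are pairwise disjoint (F={0,3}; G={1,2}).
Every remaining set overlaps one of these, and no 3 of the listed sets are pairwise disjoint, so 2 is the maximum.

2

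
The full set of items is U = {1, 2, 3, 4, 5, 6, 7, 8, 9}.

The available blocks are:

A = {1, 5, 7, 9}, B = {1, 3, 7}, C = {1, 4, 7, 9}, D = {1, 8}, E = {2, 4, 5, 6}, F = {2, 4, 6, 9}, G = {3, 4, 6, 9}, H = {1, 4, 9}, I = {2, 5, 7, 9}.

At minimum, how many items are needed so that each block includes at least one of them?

3

The 3 items {1, 4, 7} hit every block.
No choice of 2 items meets every block, so 3 is the minimum.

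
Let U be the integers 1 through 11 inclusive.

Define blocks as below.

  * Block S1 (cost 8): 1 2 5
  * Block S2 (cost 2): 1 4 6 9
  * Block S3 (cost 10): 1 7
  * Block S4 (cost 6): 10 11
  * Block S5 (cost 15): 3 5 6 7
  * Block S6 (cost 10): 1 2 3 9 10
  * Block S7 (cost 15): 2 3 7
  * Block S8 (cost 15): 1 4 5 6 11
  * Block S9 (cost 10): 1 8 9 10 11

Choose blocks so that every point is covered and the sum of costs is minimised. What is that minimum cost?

S1, S2, S7, S9 together cover every point (S1 ∪ S2 ∪ S7 ∪ S9 = {1, 2, 3, 4, 5, 6, 7, 8, 9, 10, 11}); total cost 8 + 2 + 15 + 10 = 35.
The greedy pick S2, S4, S1, S5, S9 costs 41; no covering selection beats 35.

35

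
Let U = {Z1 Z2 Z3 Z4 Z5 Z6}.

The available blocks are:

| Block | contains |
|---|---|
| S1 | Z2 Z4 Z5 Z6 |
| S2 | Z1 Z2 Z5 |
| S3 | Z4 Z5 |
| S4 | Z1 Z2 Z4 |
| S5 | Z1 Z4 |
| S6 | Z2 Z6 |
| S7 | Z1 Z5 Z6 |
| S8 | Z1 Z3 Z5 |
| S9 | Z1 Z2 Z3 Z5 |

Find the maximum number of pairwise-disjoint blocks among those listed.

S3, S6 are pairwise disjoint (S3={Z4,Z5}; S6={Z2,Z6}).
Every remaining block overlaps one of these, and no 3 of the listed blocks are pairwise disjoint, so 2 is the maximum.

2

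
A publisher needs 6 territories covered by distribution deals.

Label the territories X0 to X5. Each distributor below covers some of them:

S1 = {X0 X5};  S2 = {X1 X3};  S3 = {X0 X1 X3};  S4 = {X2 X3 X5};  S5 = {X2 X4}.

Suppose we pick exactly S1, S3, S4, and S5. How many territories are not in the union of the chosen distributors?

Union of S1, S3, S4, S5 = {X0, X1, X2, X3, X4, X5} — that's every territory, so 0 are uncovered.

0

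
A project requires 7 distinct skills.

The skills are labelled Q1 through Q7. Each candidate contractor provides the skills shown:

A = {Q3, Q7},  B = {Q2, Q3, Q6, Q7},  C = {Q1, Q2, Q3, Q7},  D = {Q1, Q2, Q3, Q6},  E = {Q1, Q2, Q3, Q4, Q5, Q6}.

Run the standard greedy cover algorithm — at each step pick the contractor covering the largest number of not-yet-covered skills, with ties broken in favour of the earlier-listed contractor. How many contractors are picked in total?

2

Greedy: pick E (covers 6 new) → pick A (covers 1 new). Total picks: 2.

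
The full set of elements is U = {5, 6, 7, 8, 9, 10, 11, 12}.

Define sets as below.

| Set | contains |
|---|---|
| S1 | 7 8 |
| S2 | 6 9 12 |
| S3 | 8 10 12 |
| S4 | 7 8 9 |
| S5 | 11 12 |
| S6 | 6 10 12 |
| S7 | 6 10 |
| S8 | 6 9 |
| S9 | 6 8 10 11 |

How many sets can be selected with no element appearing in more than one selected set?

S1, S5, S7 are pairwise disjoint (S1={7,8}; S5={11,12}; S7={6,10}).
Every remaining set overlaps one of these, and no 4 of the listed sets are pairwise disjoint, so 3 is the maximum.

3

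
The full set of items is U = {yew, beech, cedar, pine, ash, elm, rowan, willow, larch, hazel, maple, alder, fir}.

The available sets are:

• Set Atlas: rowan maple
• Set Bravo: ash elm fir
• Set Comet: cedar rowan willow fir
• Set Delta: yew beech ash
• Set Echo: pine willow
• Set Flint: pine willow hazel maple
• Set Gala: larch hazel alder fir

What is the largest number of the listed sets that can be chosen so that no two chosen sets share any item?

Atlas, Delta, Echo, Gala are pairwise disjoint (Atlas={rowan,maple}; Delta={yew,beech,ash}; Echo={pine,willow}; Gala={larch,hazel,alder,fir}).
Every remaining set overlaps one of these, and no 5 of the listed sets are pairwise disjoint, so 4 is the maximum.

4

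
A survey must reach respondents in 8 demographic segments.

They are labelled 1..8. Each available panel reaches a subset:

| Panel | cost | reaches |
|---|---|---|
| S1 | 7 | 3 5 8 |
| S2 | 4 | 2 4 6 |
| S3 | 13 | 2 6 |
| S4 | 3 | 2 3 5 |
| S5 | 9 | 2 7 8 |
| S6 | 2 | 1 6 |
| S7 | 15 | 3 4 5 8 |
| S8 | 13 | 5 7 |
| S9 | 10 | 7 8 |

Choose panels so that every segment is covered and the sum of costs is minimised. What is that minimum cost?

S2, S4, S5, S6 together cover every segment (S2 ∪ S4 ∪ S5 ∪ S6 = {1, 2, 3, 4, 5, 6, 7, 8}); total cost 4 + 3 + 9 + 2 = 18.
No covering selection has total cost below 18.

18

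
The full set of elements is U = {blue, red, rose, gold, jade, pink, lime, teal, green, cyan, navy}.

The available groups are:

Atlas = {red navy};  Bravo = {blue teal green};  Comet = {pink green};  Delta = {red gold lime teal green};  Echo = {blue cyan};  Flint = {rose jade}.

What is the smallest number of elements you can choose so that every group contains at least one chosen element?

The 4 elements {red, rose, green, cyan} hit every group.
The groups Atlas, Comet, Echo, Flint are pairwise disjoint, so any hitting set needs a separate element for each — at least 4. Hence 4 is optimal.

4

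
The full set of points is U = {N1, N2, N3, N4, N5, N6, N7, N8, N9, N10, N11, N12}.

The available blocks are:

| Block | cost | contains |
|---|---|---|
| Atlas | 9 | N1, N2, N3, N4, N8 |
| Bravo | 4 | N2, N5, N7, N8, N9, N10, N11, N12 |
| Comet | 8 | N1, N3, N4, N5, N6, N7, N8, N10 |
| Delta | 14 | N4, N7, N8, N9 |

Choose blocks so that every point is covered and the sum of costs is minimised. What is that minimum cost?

Bravo, Comet together cover every point (Bravo ∪ Comet = {N1, N2, N3, N4, N5, N6, N7, N8, N9, N10, N11, N12}); total cost 4 + 8 = 12.
No covering selection has total cost below 12.

12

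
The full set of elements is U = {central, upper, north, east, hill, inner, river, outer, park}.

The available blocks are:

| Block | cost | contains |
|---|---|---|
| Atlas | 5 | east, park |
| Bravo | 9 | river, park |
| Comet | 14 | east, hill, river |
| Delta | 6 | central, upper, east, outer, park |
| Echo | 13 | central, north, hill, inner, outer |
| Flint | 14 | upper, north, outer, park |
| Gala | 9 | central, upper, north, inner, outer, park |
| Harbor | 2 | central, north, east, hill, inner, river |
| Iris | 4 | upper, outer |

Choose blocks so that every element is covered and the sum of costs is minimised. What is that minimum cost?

Delta, Harbor together cover every element (Delta ∪ Harbor = {central, upper, north, east, hill, inner, river, outer, park}); total cost 6 + 2 = 8.
No covering selection has total cost below 8.

8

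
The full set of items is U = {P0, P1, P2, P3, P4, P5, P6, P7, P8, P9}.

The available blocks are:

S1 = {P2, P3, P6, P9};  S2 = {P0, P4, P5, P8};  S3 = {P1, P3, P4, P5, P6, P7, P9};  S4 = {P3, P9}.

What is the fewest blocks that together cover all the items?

3

S1 and S2 and S3 together: S1 ∪ S2 ∪ S3 = {P0, P1, P2, P3, P4, P5, P6, P7, P8, P9} — every item is covered.
Only S2 contains P0, so S2 is forced; the remaining 6 items need at least 2 more blocks (each remaining block adds at most 5) — so at least 3 blocks are needed, and 3 is optimal.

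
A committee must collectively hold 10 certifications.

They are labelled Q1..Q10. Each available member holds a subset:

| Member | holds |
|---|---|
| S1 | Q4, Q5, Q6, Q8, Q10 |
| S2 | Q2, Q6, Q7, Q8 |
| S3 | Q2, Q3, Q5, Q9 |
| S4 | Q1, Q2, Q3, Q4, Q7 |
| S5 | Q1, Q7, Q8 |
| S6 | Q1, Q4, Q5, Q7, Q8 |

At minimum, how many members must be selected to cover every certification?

3

Take {S1, S3, S6}. Their union is {Q1, Q2, Q3, Q4, Q5, Q6, Q7, Q8, Q9, Q10}, which is all 10 certifications.
Only S3 contains Q9, so S3 is forced; the remaining 6 certifications need at least 2 more members (each remaining member adds at most 4) — so at least 3 members are needed, and 3 is optimal.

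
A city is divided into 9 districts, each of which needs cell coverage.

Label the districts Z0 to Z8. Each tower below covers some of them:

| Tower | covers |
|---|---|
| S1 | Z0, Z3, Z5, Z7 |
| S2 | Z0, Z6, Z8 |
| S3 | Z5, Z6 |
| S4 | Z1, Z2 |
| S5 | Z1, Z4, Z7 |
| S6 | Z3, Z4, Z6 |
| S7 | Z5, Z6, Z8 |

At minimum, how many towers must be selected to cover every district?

Take {S1, S2, S4, S6}. Their union is {Z0, Z1, Z2, Z3, Z4, Z5, Z6, Z7, Z8}, which is all 9 districts.
No 3 of the 7 towers cover everything (all 35 combinations miss at least one district), so 4 is optimal.

4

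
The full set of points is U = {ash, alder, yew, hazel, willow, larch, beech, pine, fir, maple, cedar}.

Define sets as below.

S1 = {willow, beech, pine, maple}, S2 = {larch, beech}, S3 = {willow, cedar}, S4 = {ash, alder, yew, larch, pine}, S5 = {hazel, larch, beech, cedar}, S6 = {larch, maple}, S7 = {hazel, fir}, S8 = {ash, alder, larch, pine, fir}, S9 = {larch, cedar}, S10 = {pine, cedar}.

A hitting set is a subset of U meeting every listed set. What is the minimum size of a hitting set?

Take H = {hazel, larch, maple, cedar}. Each listed set contains at least one of these, so H is a hitting set of size 4.
No choice of 3 points meets every set, so 4 is the minimum.

4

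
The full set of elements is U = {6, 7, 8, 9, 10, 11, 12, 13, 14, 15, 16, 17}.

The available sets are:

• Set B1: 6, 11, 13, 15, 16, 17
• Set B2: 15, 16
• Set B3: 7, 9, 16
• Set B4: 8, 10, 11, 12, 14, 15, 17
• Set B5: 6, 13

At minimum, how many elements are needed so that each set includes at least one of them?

3

H = {13, 15, 16} meets every set (each contains at least one member of H), and |H| = 3.
The sets B3, B4, B5 are pairwise disjoint, so any hitting set needs a separate element for each — at least 3. Hence 3 is optimal.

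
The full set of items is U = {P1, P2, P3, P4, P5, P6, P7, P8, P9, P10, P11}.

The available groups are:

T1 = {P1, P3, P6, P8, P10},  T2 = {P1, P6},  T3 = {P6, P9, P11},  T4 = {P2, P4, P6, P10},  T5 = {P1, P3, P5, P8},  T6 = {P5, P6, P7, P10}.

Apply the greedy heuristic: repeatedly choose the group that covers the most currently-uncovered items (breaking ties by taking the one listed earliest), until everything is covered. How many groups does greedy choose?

4

Greedy: pick T1 (covers 5 new) → pick T3 (covers 2 new) → pick T4 (covers 2 new) → pick T6 (covers 2 new). Total picks: 4.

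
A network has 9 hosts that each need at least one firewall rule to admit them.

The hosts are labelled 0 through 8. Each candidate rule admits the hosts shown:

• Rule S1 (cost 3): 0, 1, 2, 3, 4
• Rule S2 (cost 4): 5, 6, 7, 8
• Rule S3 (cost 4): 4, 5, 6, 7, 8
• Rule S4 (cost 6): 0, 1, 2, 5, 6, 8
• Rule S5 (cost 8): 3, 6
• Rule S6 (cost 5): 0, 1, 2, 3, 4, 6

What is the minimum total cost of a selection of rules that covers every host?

S1, S3 together cover every host (S1 ∪ S3 = {0, 1, 2, 3, 4, 5, 6, 7, 8}); total cost 3 + 4 = 7.
No covering selection has total cost below 7.

7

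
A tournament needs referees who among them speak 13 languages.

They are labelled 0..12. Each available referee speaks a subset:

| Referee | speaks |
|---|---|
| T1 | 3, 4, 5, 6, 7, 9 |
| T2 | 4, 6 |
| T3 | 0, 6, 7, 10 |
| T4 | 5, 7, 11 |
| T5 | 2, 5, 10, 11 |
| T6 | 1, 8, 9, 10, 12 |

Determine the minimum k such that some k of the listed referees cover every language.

T1 and T3 and T5 and T6 together: T1 ∪ T3 ∪ T5 ∪ T6 = {0, 1, 2, 3, 4, 5, 6, 7, 8, 9, 10, 11, 12} — every language is covered.
Only T3 contains 0, so T3 is forced; the remaining 9 languages need at least 3 more referees (each remaining referee adds at most 4) — so at least 4 referees are needed, and 4 is optimal.

4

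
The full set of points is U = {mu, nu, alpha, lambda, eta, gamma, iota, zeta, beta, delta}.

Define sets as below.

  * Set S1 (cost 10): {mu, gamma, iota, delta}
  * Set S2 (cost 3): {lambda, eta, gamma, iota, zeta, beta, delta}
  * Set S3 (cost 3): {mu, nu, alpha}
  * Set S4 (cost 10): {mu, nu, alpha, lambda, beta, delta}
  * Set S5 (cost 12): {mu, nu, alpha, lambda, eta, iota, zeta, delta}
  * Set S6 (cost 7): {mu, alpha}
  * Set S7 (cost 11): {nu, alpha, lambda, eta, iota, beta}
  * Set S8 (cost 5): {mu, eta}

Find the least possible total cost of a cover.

S2, S3 together cover every point (S2 ∪ S3 = {mu, nu, alpha, lambda, eta, gamma, iota, zeta, beta, delta}); total cost 3 + 3 = 6.
No covering selection has total cost below 6.

6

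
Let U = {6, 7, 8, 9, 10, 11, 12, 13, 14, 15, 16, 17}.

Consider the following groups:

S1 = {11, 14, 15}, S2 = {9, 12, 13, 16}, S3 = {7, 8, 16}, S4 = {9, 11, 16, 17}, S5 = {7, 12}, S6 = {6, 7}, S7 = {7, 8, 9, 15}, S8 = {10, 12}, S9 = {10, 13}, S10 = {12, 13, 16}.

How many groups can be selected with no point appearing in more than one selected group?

S1, S5, S9 are pairwise disjoint (S1={11,14,15}; S5={7,12}; S9={10,13}).
Every remaining group overlaps one of these, and no 4 of the listed groups are pairwise disjoint, so 3 is the maximum.

3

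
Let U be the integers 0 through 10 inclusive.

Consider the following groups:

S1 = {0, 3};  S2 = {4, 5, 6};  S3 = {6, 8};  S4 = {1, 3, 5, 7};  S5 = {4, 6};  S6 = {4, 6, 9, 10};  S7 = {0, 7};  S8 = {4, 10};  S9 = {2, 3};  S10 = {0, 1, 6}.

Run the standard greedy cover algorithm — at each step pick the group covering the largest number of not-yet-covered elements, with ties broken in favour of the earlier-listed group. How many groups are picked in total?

5

Greedy: pick S4 (covers 4 new) → pick S6 (covers 4 new) → pick S1 (covers 1 new) → pick S3 (covers 1 new) → pick S9 (covers 1 new). Total picks: 5.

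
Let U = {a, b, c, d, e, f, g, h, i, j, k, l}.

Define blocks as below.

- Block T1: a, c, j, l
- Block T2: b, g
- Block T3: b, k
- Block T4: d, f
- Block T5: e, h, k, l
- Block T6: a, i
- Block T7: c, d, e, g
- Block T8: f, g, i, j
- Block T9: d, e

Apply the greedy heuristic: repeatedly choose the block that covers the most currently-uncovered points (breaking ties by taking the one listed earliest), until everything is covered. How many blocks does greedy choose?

5

Greedy: pick T1 (covers 4 new) → pick T5 (covers 3 new) → pick T8 (covers 3 new) → pick T2 (covers 1 new) → pick T4 (covers 1 new). Total picks: 5.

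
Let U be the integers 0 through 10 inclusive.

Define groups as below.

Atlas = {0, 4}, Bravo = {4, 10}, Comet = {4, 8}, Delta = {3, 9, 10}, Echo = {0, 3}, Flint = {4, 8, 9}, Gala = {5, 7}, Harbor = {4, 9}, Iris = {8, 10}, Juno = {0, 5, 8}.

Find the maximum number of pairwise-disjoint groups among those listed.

Echo, Gala, Harbor, Iris are pairwise disjoint (Echo={0,3}; Gala={5,7}; Harbor={4,9}; Iris={8,10}).
Every remaining group overlaps one of these, and no 5 of the listed groups are pairwise disjoint, so 4 is the maximum.

4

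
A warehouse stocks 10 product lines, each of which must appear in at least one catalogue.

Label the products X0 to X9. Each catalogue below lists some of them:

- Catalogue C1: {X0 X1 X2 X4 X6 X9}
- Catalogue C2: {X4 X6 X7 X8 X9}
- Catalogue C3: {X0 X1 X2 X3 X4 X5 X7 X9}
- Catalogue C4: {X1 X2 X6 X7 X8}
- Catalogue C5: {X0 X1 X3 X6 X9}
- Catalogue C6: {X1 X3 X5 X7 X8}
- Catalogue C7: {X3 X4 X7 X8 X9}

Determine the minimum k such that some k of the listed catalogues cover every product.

2

C2 and C3 together: C2 ∪ C3 = {X0, X1, X2, X3, X4, X5, X6, X7, X8, X9} — every product is covered.
No single catalogue has all 10 products (the largest, C3, has 8), so 2 is optimal.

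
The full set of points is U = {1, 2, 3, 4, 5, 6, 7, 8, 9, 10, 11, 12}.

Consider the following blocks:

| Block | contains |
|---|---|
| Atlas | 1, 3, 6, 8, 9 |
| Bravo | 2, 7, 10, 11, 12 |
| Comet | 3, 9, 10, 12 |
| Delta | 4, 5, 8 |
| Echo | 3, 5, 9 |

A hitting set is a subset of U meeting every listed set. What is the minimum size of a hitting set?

H = {3, 4, 7} meets every block (each contains at least one member of H), and |H| = 3.
No choice of 2 points meets every block, so 3 is the minimum.

3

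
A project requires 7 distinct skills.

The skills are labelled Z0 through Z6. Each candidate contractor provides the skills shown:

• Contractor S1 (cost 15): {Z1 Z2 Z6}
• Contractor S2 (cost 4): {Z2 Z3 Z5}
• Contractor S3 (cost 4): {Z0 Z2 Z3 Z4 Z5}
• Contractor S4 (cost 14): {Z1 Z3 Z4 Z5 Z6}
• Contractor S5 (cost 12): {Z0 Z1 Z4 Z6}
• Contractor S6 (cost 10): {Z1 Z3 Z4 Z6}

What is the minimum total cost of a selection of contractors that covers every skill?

S3, S6 together cover every skill (S3 ∪ S6 = {Z0, Z1, Z2, Z3, Z4, Z5, Z6}); total cost 4 + 10 = 14.
No covering selection has total cost below 14.

14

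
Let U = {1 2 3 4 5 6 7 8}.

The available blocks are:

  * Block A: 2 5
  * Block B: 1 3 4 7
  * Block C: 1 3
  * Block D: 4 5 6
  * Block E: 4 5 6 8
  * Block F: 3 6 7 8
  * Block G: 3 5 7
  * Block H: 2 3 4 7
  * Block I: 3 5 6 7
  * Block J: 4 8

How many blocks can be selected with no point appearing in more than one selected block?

3

A, C, J are pairwise disjoint (A={2,5}; C={1,3}; J={4,8}).
Every remaining block overlaps one of these, and no 4 of the listed blocks are pairwise disjoint, so 3 is the maximum.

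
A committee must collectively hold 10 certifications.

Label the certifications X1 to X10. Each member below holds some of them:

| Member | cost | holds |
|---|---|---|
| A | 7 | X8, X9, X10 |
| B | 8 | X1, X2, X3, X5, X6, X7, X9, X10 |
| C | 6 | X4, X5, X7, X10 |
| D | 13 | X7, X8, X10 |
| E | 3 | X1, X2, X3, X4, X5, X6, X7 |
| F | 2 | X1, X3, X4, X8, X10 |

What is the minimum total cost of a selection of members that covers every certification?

A, E together cover every certification (A ∪ E = {X1, X2, X3, X4, X5, X6, X7, X8, X9, X10}); total cost 7 + 3 = 10.
The greedy pick F, E, A costs 12; no covering selection beats 10.

10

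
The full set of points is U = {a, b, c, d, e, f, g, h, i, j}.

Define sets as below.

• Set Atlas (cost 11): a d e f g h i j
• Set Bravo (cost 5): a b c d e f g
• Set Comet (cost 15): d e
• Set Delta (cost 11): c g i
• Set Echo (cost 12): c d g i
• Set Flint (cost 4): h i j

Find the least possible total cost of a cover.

9

Bravo, Flint together cover every point (Bravo ∪ Flint = {a, b, c, d, e, f, g, h, i, j}); total cost 5 + 4 = 9.
No covering selection has total cost below 9.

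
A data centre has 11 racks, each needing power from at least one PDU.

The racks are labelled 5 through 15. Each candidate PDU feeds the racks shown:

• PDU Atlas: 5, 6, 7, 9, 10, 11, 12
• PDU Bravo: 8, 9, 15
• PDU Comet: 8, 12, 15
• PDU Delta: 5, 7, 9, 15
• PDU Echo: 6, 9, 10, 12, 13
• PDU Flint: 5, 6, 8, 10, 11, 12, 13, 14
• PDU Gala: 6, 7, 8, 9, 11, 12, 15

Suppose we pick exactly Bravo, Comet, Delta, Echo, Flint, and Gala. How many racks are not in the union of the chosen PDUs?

Union of Bravo, Comet, Delta, Echo, Flint, Gala = {5, 6, 7, 8, 9, 10, 11, 12, 13, 14, 15} — that's every rack, so 0 are uncovered.

0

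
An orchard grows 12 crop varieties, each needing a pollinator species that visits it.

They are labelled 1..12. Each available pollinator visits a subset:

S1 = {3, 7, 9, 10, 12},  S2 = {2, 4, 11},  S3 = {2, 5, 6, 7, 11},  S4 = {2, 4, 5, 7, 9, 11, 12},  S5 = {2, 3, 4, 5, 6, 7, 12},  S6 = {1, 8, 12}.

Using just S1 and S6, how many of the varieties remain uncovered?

5

Union of S1, S6 = {1, 3, 7, 8, 9, 10, 12}.
Not covered: 2, 4, 5, 6, 11 — 5 varieties.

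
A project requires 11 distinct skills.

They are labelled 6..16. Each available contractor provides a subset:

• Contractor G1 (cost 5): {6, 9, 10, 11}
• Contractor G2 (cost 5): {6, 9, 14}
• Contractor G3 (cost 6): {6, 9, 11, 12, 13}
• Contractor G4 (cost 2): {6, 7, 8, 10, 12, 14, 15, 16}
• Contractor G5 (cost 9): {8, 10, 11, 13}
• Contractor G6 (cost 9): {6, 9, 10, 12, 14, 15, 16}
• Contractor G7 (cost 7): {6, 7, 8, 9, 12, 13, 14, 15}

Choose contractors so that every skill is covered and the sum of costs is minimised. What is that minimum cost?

G3, G4 together cover every skill (G3 ∪ G4 = {6, 7, 8, 9, 10, 11, 12, 13, 14, 15, 16}); total cost 6 + 2 = 8.
No covering selection has total cost below 8.

8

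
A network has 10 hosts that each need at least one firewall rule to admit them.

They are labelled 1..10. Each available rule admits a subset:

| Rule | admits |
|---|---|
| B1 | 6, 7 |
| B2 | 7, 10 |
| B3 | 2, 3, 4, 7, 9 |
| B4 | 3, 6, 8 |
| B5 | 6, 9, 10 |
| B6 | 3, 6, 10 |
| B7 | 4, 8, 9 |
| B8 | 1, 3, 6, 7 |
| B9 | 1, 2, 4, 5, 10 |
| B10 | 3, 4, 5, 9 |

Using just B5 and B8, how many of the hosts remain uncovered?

Union of B5, B8 = {1, 3, 6, 7, 9, 10}.
Not covered: 2, 4, 5, 8 — 4 hosts.

4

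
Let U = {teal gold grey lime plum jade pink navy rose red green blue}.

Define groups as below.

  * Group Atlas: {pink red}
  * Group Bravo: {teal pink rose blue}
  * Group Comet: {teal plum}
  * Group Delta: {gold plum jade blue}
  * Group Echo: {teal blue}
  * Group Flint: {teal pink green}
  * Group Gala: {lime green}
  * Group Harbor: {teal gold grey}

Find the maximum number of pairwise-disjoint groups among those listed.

3

Atlas, Delta, Gala are pairwise disjoint (Atlas={pink,red}; Delta={gold,plum,jade,blue}; Gala={lime,green}).
Every remaining group overlaps one of these, and no 4 of the listed groups are pairwise disjoint, so 3 is the maximum.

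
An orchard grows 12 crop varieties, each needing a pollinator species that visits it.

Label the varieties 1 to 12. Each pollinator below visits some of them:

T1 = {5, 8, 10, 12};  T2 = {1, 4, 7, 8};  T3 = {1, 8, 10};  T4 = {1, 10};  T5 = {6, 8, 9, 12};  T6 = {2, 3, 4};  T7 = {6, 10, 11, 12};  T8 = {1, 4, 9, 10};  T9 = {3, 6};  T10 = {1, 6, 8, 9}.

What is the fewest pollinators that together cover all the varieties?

Take {T1, T2, T6, T7, T8}. Their union is {1, 2, 3, 4, 5, 6, 7, 8, 9, 10, 11, 12}, which is all 12 varieties.
No 4 of the 10 pollinators cover everything (all 210 combinations miss at least one variety), so 5 is optimal.

5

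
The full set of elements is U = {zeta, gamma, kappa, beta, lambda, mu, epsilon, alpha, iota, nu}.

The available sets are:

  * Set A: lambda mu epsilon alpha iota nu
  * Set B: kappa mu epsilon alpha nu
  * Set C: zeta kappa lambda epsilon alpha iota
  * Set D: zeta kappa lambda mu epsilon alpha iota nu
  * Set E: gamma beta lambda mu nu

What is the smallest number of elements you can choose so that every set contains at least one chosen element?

2

Take H = {kappa, mu}. Each listed set contains at least one of these, so H is a hitting set of size 2.
No single element lies in every set, so at least 2 are needed and 2 is optimal.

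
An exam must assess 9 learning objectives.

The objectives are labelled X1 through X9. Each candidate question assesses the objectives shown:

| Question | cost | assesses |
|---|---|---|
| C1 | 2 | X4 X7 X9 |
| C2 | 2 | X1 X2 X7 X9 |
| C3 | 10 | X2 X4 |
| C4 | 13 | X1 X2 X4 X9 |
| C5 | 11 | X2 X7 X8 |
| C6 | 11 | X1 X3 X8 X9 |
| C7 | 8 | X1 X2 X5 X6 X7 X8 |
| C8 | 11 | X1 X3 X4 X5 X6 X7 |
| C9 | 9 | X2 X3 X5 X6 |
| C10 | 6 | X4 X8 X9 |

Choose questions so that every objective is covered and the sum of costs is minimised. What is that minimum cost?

C2, C9, C10 together cover every objective (C2 ∪ C9 ∪ C10 = {X1, X2, X3, X4, X5, X6, X7, X8, X9}); total cost 2 + 9 + 6 = 17.
The greedy pick C2, C1, C7, C9 costs 21; no covering selection beats 17.

17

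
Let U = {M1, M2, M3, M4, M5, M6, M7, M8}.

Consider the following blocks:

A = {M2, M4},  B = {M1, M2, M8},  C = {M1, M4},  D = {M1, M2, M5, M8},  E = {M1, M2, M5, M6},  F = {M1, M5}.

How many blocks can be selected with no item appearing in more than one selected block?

2

A, F are pairwise disjoint (A={M2,M4}; F={M1,M5}).
Every remaining block overlaps one of these, and no 3 of the listed blocks are pairwise disjoint, so 2 is the maximum.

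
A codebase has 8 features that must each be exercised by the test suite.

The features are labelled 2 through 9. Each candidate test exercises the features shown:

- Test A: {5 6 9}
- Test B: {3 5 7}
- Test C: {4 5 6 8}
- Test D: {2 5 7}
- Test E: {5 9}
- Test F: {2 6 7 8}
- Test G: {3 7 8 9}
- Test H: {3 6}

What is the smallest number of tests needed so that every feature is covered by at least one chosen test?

3

Take {C, D, G}. Their union is {2, 3, 4, 5, 6, 7, 8, 9}, which is all 8 features.
Only C contains 4, so C is forced; the remaining 4 features need at least 2 more tests (each remaining test adds at most 3) — so at least 3 tests are needed, and 3 is optimal.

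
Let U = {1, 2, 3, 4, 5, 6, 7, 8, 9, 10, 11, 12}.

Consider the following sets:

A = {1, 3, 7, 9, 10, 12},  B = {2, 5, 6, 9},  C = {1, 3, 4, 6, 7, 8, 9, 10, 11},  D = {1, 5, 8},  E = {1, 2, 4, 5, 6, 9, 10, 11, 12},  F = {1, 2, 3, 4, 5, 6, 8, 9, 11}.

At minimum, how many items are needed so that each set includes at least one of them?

H = {1, 9} meets every set (each contains at least one member of H), and |H| = 2.
No single item lies in every set, so at least 2 are needed and 2 is optimal.

2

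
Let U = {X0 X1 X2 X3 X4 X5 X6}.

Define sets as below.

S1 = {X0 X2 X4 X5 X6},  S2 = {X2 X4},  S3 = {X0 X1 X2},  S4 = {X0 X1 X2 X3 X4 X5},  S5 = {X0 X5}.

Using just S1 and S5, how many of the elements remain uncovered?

2

Union of S1, S5 = {X0, X2, X4, X5, X6}.
Not covered: X1, X3 — 2 elements.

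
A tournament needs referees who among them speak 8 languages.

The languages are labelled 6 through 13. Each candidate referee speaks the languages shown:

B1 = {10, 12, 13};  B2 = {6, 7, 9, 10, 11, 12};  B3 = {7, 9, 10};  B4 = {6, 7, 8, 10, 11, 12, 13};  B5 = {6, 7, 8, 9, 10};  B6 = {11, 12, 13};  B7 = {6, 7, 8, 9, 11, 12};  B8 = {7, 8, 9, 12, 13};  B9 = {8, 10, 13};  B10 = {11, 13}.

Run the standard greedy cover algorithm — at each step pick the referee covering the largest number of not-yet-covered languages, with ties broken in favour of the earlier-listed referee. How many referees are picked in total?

2

Greedy: pick B4 (covers 7 new) → pick B2 (covers 1 new). Total picks: 2.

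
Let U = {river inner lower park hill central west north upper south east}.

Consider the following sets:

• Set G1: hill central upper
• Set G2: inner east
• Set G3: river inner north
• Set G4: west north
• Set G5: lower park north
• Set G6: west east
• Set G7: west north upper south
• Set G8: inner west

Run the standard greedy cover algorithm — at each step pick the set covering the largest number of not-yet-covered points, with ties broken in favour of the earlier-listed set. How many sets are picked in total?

Greedy: pick G7 (covers 4 new) → pick G1 (covers 2 new) → pick G2 (covers 2 new) → pick G5 (covers 2 new) → pick G3 (covers 1 new). Total picks: 5.

5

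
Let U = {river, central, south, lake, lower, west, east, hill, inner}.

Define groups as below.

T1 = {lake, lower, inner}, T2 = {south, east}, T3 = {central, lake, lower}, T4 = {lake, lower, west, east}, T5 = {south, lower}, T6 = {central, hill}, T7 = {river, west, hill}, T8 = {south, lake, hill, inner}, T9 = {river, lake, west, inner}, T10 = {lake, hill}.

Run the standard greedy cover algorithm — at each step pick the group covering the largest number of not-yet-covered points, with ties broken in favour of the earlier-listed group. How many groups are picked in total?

4

Greedy: pick T4 (covers 4 new) → pick T8 (covers 3 new) → pick T3 (covers 1 new) → pick T7 (covers 1 new). Total picks: 4.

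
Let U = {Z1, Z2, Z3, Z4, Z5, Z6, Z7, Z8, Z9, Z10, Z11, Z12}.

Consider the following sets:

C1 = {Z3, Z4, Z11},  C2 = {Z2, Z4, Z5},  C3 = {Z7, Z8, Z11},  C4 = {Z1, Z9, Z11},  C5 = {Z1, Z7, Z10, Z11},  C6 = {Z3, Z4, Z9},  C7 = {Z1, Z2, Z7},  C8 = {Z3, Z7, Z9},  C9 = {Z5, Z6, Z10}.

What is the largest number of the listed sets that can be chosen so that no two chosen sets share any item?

C3, C6, C9 are pairwise disjoint (C3={Z7,Z8,Z11}; C6={Z3,Z4,Z9}; C9={Z5,Z6,Z10}).
Every remaining set overlaps one of these, and no 4 of the listed sets are pairwise disjoint, so 3 is the maximum.

3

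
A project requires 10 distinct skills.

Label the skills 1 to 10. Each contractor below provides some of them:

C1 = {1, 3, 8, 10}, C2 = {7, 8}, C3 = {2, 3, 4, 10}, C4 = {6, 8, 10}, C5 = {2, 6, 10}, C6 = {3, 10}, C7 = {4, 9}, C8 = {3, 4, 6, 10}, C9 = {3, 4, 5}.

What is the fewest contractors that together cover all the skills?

5

C1 and C2 and C5 and C7 and C9 together: C1 ∪ C2 ∪ C5 ∪ C7 ∪ C9 = {1, 2, 3, 4, 5, 6, 7, 8, 9, 10} — every skill is covered.
No 4 of the 9 contractors cover everything (all 126 combinations miss at least one skill), so 5 is optimal.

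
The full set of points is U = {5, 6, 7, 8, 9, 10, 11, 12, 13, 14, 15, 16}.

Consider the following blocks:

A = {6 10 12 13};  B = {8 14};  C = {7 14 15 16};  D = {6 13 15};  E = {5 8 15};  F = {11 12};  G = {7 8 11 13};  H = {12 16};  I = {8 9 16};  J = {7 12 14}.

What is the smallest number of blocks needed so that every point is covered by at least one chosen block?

Take {A, E, F, I, J}. Their union is {5, 6, 7, 8, 9, 10, 11, 12, 13, 14, 15, 16}, which is all 12 points.
No 4 of the 10 blocks cover everything (all 210 combinations miss at least one point), so 5 is optimal.

5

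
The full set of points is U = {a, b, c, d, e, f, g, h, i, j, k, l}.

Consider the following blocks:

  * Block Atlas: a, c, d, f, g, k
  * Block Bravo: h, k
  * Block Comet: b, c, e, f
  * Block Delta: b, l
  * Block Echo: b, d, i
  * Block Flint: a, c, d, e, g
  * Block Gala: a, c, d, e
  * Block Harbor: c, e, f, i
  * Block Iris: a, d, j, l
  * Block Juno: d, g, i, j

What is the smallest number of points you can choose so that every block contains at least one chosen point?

The 4 points {a, b, i, k} hit every block.
No choice of 3 points meets every block, so 4 is the minimum.

4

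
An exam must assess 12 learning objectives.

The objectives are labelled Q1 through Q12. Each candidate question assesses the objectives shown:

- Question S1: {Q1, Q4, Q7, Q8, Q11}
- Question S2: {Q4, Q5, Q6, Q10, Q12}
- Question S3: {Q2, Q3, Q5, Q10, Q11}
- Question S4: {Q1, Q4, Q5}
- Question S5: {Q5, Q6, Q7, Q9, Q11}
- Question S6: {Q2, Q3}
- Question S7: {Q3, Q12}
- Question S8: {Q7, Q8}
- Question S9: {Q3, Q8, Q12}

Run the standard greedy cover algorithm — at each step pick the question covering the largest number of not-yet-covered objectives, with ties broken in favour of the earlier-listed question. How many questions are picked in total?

4

Greedy: pick S1 (covers 5 new) → pick S2 (covers 4 new) → pick S3 (covers 2 new) → pick S5 (covers 1 new). Total picks: 4.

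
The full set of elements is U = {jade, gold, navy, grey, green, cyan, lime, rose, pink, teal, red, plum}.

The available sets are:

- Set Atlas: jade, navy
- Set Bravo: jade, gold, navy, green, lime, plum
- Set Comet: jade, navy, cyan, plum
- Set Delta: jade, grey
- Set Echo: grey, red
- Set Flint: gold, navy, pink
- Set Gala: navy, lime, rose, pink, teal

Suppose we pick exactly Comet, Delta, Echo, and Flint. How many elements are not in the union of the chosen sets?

4

Union of Comet, Delta, Echo, Flint = {jade, gold, navy, grey, cyan, pink, red, plum}.
Not covered: green, lime, rose, teal — 4 elements.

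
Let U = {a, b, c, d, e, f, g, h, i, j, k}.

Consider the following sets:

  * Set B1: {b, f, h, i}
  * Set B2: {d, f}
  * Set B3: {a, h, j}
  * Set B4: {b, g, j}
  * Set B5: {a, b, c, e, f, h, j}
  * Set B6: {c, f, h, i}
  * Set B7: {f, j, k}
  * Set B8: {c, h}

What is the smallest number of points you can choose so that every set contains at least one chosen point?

T = {b, f, h} meets every set (each contains at least one member of T), and |T| = 3.
The sets B2, B4, B8 are pairwise disjoint, so any hitting set needs a separate point for each — at least 3. Hence 3 is optimal.

3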